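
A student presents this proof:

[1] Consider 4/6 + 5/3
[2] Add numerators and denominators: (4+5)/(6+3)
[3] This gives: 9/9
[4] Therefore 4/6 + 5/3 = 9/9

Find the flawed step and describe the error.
Step 2: Add numerators and denominators: (4+5)/(6+3)

Step 2 incorrectly adds fractions by separately adding numerators and denominators. This is wrong. The correct method requires a common denominator: 4/6 + 5/3 = (4×3 + 5×6)/(6×3) = 42/18 = 7/3. The method used gives 9/9, which is different.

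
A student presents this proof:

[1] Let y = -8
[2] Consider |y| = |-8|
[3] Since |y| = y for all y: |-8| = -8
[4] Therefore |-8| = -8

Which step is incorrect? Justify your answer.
Step 3: Since |y| = y for all y: |-8| = -8

Step 3 incorrectly states that |y| = y for all y. The correct definition is |y| = y when y >= 0, and |y| = -y when y < 0. Since -8 < 0, we have |-8| = -(-8) = 8, not -8.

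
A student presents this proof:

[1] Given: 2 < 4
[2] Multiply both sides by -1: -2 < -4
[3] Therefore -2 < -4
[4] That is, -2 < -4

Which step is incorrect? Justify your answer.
Step 2: Multiply both sides by -1: -2 < -4

Step 2 multiplies both sides by -1 but fails to reverse the inequality sign. When multiplying (or dividing) an inequality by a negative number, the direction must be reversed. Since 2 < 4, we should get -2 > -4, i.e., -2 > -4.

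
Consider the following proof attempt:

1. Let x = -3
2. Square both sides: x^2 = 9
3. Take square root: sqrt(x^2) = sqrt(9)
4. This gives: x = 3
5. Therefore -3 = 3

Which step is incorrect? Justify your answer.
Step 4: This gives: x = 3

Step 4 incorrectly states that sqrt(x^2) = x. The correct identity is sqrt(x^2) = |x|. Since x = -3 < 0, we have sqrt(x^2) = |-3| = 3, not x = -3.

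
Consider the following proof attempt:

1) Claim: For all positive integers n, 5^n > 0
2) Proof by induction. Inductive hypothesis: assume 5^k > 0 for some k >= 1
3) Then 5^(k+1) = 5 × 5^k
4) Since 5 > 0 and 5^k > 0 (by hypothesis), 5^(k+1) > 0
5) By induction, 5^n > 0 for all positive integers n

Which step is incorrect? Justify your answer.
Step 5: By induction, 5^n > 0 for all positive integers n

Step 5 concludes the proof by induction, but no base case was ever established. A valid induction proof requires: (1) a base case proving 5^1 > 0, and (2) an inductive step showing IF 5^k > 0 THEN 5^(k+1) > 0. Steps 2-4 correctly establish the inductive step, but without the base case the conclusion in step 5 does not follow.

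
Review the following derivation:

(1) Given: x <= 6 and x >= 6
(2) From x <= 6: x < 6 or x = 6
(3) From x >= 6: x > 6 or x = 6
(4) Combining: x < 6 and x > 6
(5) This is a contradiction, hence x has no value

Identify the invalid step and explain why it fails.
Step 4: Combining: x < 6 and x > 6

Step 4 incorrectly combines the conditions. From x <= 6 and x >= 6, the intersection is x = 6. The error treats the 'or' cases as 'and' requirements. The correct conclusion is that x = 6 is the unique solution, not that no solution exists.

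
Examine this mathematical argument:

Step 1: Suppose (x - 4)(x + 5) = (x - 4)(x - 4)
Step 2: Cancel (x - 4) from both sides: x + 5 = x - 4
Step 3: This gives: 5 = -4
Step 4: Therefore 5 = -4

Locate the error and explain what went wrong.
Step 2: Cancel (x - 4) from both sides: x + 5 = x - 4

Step 2 cancels (x - 4) from both sides. This is only valid if (x - 4) ≠ 0, i.e., x ≠ 4. When x = 4, both sides equal zero regardless of the other factors. The correct approach requires considering x = 4 as a separate case.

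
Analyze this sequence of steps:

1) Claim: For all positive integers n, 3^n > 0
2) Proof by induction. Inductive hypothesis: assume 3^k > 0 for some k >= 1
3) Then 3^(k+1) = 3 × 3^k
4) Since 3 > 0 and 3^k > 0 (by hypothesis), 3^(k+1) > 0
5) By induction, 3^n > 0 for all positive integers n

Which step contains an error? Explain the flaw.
Step 5: By induction, 3^n > 0 for all positive integers n

Step 5 concludes the proof by induction, but no base case was ever established. A valid induction proof requires: (1) a base case proving 3^1 > 0, and (2) an inductive step showing IF 3^k > 0 THEN 3^(k+1) > 0. Steps 2-4 correctly establish the inductive step, but without the base case the conclusion in step 5 does not follow.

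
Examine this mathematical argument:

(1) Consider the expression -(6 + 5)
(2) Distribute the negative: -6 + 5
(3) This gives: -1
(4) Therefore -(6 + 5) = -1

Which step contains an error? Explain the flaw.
Step 2: Distribute the negative: -6 + 5

Step 2 incorrectly distributes the negative sign. The correct distribution is -(6 + 5) = -6 - 5 = -11. The negative must be applied to both terms, not just the first. The error treats -(6 + 5) as -6 + 5, which equals -1 instead of -11.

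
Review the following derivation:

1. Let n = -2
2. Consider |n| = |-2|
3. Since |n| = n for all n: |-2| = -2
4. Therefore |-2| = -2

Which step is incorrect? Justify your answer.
Step 3: Since |n| = n for all n: |-2| = -2

Step 3 incorrectly states that |n| = n for all n. The correct definition is |n| = n when n >= 0, and |n| = -n when n < 0. Since -2 < 0, we have |-2| = -(-2) = 2, not -2.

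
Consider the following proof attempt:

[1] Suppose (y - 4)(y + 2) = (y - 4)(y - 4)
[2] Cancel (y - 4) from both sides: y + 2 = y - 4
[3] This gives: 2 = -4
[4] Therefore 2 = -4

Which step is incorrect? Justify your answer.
Step 2: Cancel (y - 4) from both sides: y + 2 = y - 4

Step 2 cancels (y - 4) from both sides. This is only valid if (y - 4) ≠ 0, i.e., y ≠ 4. When y = 4, both sides equal zero regardless of the other factors. The correct approach requires considering y = 4 as a separate case.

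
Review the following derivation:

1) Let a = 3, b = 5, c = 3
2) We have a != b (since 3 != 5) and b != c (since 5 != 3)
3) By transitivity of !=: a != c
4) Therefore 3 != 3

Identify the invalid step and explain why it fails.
Step 3: By transitivity of !=: a != c

Step 3 incorrectly applies transitivity to the '!=' relation. Transitivity states: if a R b and b R c, then a R c. However, '!=' is not transitive. Counterexample: 3 != 5 and 5 != 3, but 3 = 3 (both equal 3). Transitivity holds for relations like <, <=, =, but not for !=.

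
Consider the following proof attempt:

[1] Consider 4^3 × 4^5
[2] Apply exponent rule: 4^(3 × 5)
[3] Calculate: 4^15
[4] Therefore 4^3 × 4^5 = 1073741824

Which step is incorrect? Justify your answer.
Step 2: Apply exponent rule: 4^(3 × 5)

Step 2 incorrectly states that a^b × a^c = a^(b×c). The correct rule is a^b × a^c = a^(b+c). The actual value is 4^3 × 4^5 = 4^8 = 65536, not 4^15 = 1073741824.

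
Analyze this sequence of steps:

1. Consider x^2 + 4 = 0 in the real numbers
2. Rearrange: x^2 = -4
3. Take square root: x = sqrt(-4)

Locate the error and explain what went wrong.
Step 3: Take square root: x = sqrt(-4)

Step 3 takes the square root of -4, which is negative. In the real number system, the square root of a negative number is undefined. The equation x^2 + 4 = 0 has no real solutions. Square roots of negative numbers only exist in the complex numbers.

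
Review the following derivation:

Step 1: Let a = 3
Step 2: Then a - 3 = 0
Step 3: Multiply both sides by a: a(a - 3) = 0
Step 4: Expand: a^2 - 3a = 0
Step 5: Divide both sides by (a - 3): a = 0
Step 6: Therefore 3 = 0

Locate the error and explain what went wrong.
Step 5: Divide both sides by (a - 3): a = 0

Step 5 divides both sides by (a - 3). However, since a = 3, we have (a - 3) = 0. Division by zero is undefined, making this step invalid.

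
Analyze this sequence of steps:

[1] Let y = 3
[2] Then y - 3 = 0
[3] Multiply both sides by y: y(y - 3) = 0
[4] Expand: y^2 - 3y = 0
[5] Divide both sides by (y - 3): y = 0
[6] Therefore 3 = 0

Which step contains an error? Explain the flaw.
Step 5: Divide both sides by (y - 3): y = 0

Step 5 divides both sides by (y - 3). However, since y = 3, we have (y - 3) = 0. Division by zero is undefined, making this step invalid.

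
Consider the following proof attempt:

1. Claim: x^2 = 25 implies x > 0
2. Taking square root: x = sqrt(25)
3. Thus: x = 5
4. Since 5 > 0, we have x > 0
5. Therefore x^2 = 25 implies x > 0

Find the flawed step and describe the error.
Step 2: Taking square root: x = sqrt(25)

Step 2 takes the square root and assumes the positive root only. The equation x^2 = 25 actually has two solutions: x = 5 and x = -5. The proof silently assumes x > 0 without justification, then uses this assumption to conclude x > 0, which is circular. The counterexample x = -5 shows the claim is false.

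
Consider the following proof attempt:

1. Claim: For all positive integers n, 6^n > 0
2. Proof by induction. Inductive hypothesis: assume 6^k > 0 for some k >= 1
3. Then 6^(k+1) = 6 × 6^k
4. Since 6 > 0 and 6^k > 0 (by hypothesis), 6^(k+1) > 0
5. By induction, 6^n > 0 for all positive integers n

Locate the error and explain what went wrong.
Step 5: By induction, 6^n > 0 for all positive integers n

Step 5 concludes the proof by induction, but no base case was ever established. A valid induction proof requires: (1) a base case proving 6^1 > 0, and (2) an inductive step showing IF 6^k > 0 THEN 6^(k+1) > 0. Steps 2-4 correctly establish the inductive step, but without the base case the conclusion in step 5 does not follow.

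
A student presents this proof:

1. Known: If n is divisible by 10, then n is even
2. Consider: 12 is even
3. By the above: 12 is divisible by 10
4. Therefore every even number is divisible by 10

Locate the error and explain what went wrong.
Step 3: By the above: 12 is divisible by 10

Step 3 commits the fallacy of affirming the consequent. The known fact 'divisible by 10 → even' does NOT imply 'even → divisible by 10'. That would be the converse, which is false. For example, 12 is even but 12 ÷ 10 = 1.20, which is not an integer.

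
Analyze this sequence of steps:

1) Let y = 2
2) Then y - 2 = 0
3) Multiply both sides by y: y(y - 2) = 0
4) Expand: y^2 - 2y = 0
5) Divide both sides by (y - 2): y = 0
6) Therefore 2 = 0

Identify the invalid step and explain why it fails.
Step 5: Divide both sides by (y - 2): y = 0

Step 5 divides both sides by (y - 2). However, since y = 2, we have (y - 2) = 0. Division by zero is undefined, making this step invalid.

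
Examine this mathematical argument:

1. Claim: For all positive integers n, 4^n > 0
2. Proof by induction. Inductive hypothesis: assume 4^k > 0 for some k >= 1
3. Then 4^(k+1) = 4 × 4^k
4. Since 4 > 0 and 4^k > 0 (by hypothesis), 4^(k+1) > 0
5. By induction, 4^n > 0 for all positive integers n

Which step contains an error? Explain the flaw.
Step 5: By induction, 4^n > 0 for all positive integers n

Step 5 concludes the proof by induction, but no base case was ever established. A valid induction proof requires: (1) a base case proving 4^1 > 0, and (2) an inductive step showing IF 4^k > 0 THEN 4^(k+1) > 0. Steps 2-4 correctly establish the inductive step, but without the base case the conclusion in step 5 does not follow.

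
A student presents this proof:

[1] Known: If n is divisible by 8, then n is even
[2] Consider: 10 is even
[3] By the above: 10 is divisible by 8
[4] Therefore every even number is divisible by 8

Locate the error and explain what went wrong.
Step 3: By the above: 10 is divisible by 8

Step 3 commits the fallacy of affirming the consequent. The known fact 'divisible by 8 → even' does NOT imply 'even → divisible by 8'. That would be the converse, which is false. For example, 10 is even but 10 ÷ 8 = 1.25, which is not an integer.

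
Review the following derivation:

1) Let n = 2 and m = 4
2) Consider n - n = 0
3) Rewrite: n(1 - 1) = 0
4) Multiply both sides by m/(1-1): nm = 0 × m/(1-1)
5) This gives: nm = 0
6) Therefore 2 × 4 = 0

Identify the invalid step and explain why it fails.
Step 4: Multiply both sides by m/(1-1): nm = 0 × m/(1-1)

Step 4 multiplies both sides by m/(1-1). However, 1-1 = 0, so this is multiplication by m/0, which is undefined. We cannot multiply by an undefined expression.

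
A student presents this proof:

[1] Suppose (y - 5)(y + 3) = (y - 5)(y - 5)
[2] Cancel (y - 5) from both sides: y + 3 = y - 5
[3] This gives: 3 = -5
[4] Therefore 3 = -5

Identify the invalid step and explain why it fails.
Step 2: Cancel (y - 5) from both sides: y + 3 = y - 5

Step 2 cancels (y - 5) from both sides. This is only valid if (y - 5) ≠ 0, i.e., y ≠ 5. When y = 5, both sides equal zero regardless of the other factors. The correct approach requires considering y = 5 as a separate case.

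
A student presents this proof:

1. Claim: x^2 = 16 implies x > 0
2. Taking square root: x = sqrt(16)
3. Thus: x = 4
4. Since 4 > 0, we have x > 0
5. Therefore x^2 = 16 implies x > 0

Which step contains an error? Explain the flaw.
Step 2: Taking square root: x = sqrt(16)

Step 2 takes the square root and assumes the positive root only. The equation x^2 = 16 actually has two solutions: x = 4 and x = -4. The proof silently assumes x > 0 without justification, then uses this assumption to conclude x > 0, which is circular. The counterexample x = -4 shows the claim is false.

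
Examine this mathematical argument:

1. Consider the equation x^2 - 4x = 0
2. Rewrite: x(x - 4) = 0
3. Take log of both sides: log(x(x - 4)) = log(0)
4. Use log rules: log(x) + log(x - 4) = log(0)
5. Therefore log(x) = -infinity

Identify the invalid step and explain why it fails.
Step 3: Take log of both sides: log(x(x - 4)) = log(0)

Step 3 takes the logarithm of both sides, resulting in log(0) on the right side. The logarithm is only defined for positive numbers; log(0) is undefined (approaches negative infinity). This operation is invalid.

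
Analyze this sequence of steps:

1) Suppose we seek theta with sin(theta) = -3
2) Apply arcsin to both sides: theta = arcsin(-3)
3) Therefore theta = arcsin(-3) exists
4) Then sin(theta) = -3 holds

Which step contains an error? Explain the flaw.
Step 2: Apply arcsin to both sides: theta = arcsin(-3)

Step 2 applies arcsin to -3. However, arcsin(x) is only defined for x in [-1, 1] because sin(theta) can only produce values in that range. Since |-3| > 1, arcsin(-3) is undefined. There is no angle whose sine equals -3.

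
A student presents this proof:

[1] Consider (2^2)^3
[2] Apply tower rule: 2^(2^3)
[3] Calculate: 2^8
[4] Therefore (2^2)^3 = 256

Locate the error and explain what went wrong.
Step 2: Apply tower rule: 2^(2^3)

Step 2 incorrectly states that (a^b)^c = a^(b^c). The correct rule is (a^b)^c = a^(b×c). The actual value is (2^2)^3 = 2^6 = 64, not 2^8 = 256.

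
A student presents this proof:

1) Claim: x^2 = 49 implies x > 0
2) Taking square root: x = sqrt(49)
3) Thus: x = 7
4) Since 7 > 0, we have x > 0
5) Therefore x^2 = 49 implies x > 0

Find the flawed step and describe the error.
Step 2: Taking square root: x = sqrt(49)

Step 2 takes the square root and assumes the positive root only. The equation x^2 = 49 actually has two solutions: x = 7 and x = -7. The proof silently assumes x > 0 without justification, then uses this assumption to conclude x > 0, which is circular. The counterexample x = -7 shows the claim is false.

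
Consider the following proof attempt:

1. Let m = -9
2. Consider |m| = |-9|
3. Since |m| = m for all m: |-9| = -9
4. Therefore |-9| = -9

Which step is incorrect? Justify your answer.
Step 3: Since |m| = m for all m: |-9| = -9

Step 3 incorrectly states that |m| = m for all m. The correct definition is |m| = m when m >= 0, and |m| = -m when m < 0. Since -9 < 0, we have |-9| = -(-9) = 9, not -9.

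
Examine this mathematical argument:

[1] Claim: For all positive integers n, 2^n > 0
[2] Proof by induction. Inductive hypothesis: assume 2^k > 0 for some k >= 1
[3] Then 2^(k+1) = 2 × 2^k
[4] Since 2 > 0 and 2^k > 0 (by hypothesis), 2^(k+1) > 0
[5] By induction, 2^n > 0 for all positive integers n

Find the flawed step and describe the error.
Step 5: By induction, 2^n > 0 for all positive integers n

Step 5 concludes the proof by induction, but no base case was ever established. A valid induction proof requires: (1) a base case proving 2^1 > 0, and (2) an inductive step showing IF 2^k > 0 THEN 2^(k+1) > 0. Steps 2-4 correctly establish the inductive step, but without the base case the conclusion in step 5 does not follow.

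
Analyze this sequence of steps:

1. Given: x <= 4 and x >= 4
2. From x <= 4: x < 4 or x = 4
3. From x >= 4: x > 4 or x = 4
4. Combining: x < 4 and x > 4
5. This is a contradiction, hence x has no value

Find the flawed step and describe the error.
Step 4: Combining: x < 4 and x > 4

Step 4 incorrectly combines the conditions. From x <= 4 and x >= 4, the intersection is x = 4. The error treats the 'or' cases as 'and' requirements. The correct conclusion is that x = 4 is the unique solution, not that no solution exists.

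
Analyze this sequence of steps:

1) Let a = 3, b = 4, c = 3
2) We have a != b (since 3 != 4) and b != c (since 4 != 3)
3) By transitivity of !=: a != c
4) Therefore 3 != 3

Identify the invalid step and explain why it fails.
Step 3: By transitivity of !=: a != c

Step 3 incorrectly applies transitivity to the '!=' relation. Transitivity states: if a R b and b R c, then a R c. However, '!=' is not transitive. Counterexample: 3 != 4 and 4 != 3, but 3 = 3 (both equal 3). Transitivity holds for relations like <, <=, =, but not for !=.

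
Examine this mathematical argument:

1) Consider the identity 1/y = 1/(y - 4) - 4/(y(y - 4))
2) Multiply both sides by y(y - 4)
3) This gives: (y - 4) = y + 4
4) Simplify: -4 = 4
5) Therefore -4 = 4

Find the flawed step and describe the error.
Step 3: This gives: (y - 4) = y + 4

Step 3 makes a sign error when clearing denominators. Multiplying -4/(y(y - 4)) by y(y - 4) gives -4, not +4. The correct result is (y - 4) = y - 4, which is trivially true, not (y - 4) = y + 4. (Step 1 is a valid identity: 1/(y - 4) - 4/(y(y - 4)) = (y - 4)/(y(y - 4)) = 1/y.)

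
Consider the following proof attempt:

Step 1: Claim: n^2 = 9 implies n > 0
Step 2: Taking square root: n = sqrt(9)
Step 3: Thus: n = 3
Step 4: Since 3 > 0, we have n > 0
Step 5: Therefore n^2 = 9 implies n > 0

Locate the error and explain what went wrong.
Step 2: Taking square root: n = sqrt(9)

Step 2 takes the square root and assumes the positive root only. The equation n^2 = 9 actually has two solutions: n = 3 and n = -3. The proof silently assumes n > 0 without justification, then uses this assumption to conclude n > 0, which is circular. The counterexample n = -3 shows the claim is false.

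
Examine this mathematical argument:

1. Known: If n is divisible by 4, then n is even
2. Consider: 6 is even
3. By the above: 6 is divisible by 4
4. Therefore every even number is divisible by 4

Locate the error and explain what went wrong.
Step 3: By the above: 6 is divisible by 4

Step 3 commits the fallacy of affirming the consequent. The known fact 'divisible by 4 → even' does NOT imply 'even → divisible by 4'. That would be the converse, which is false. For example, 6 is even but 6 ÷ 4 = 1.50, which is not an integer.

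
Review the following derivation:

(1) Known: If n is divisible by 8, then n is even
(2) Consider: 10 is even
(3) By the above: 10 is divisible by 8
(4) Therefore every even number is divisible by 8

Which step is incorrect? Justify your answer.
Step 3: By the above: 10 is divisible by 8

Step 3 commits the fallacy of affirming the consequent. The known fact 'divisible by 8 → even' does NOT imply 'even → divisible by 8'. That would be the converse, which is false. For example, 10 is even but 10 ÷ 8 = 1.25, which is not an integer.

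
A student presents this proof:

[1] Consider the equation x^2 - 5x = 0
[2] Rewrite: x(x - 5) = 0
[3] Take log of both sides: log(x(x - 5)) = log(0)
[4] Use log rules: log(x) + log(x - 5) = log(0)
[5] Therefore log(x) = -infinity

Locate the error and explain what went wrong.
Step 3: Take log of both sides: log(x(x - 5)) = log(0)

Step 3 takes the logarithm of both sides, resulting in log(0) on the right side. The logarithm is only defined for positive numbers; log(0) is undefined (approaches negative infinity). This operation is invalid.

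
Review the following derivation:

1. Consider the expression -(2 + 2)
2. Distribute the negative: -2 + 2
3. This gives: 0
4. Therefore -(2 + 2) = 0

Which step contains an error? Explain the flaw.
Step 2: Distribute the negative: -2 + 2

Step 2 incorrectly distributes the negative sign. The correct distribution is -(2 + 2) = -2 - 2 = -4. The negative must be applied to both terms, not just the first. The error treats -(2 + 2) as -2 + 2, which equals 0 instead of -4.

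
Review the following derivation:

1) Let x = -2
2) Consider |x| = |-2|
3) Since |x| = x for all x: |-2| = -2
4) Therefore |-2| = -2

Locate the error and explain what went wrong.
Step 3: Since |x| = x for all x: |-2| = -2

Step 3 incorrectly states that |x| = x for all x. The correct definition is |x| = x when x >= 0, and |x| = -x when x < 0. Since -2 < 0, we have |-2| = -(-2) = 2, not -2.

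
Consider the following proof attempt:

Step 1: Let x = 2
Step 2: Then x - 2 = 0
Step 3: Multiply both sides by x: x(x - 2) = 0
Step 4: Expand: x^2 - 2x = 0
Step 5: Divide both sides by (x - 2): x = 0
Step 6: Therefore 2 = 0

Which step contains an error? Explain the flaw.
Step 5: Divide both sides by (x - 2): x = 0

Step 5 divides both sides by (x - 2). However, since x = 2, we have (x - 2) = 0. Division by zero is undefined, making this step invalid.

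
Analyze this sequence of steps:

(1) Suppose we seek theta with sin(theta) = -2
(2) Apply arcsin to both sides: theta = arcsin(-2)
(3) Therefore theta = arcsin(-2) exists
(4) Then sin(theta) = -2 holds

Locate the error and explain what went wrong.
Step 2: Apply arcsin to both sides: theta = arcsin(-2)

Step 2 applies arcsin to -2. However, arcsin(x) is only defined for x in [-1, 1] because sin(theta) can only produce values in that range. Since |-2| > 1, arcsin(-2) is undefined. There is no angle whose sine equals -2.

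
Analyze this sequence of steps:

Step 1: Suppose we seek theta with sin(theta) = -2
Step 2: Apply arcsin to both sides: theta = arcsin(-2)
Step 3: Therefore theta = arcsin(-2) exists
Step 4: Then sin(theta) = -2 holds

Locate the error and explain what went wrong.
Step 2: Apply arcsin to both sides: theta = arcsin(-2)

Step 2 applies arcsin to -2. However, arcsin(x) is only defined for x in [-1, 1] because sin(theta) can only produce values in that range. Since |-2| > 1, arcsin(-2) is undefined. There is no angle whose sine equals -2.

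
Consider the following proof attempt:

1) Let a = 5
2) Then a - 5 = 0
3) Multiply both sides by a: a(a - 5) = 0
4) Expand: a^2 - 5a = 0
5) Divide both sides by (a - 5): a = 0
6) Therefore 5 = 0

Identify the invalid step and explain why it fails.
Step 5: Divide both sides by (a - 5): a = 0

Step 5 divides both sides by (a - 5). However, since a = 5, we have (a - 5) = 0. Division by zero is undefined, making this step invalid.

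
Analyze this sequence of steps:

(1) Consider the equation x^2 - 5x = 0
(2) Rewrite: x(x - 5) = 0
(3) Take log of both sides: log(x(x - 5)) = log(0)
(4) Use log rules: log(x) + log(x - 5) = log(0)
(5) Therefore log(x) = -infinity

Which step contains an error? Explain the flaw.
Step 3: Take log of both sides: log(x(x - 5)) = log(0)

Step 3 takes the logarithm of both sides, resulting in log(0) on the right side. The logarithm is only defined for positive numbers; log(0) is undefined (approaches negative infinity). This operation is invalid.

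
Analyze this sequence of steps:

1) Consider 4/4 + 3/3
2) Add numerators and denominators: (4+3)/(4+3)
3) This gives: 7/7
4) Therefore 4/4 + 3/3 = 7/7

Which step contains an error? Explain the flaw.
Step 2: Add numerators and denominators: (4+3)/(4+3)

Step 2 incorrectly adds fractions by separately adding numerators and denominators. This is wrong. The correct method requires a common denominator: 4/4 + 3/3 = (4×3 + 3×4)/(4×3) = 24/12 = 2. The method used gives 7/7, which is different.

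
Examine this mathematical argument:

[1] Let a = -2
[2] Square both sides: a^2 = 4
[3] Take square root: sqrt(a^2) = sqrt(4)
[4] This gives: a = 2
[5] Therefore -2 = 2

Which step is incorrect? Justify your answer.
Step 4: This gives: a = 2

Step 4 incorrectly states that sqrt(a^2) = a. The correct identity is sqrt(a^2) = |a|. Since a = -2 < 0, we have sqrt(a^2) = |-2| = 2, not a = -2.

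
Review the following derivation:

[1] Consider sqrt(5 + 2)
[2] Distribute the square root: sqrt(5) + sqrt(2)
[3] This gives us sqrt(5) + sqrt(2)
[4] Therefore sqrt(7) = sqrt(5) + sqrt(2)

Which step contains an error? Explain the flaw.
Step 2: Distribute the square root: sqrt(5) + sqrt(2)

Step 2 incorrectly 'distributes' the square root over addition. The square root function does not distribute: sqrt(a + b) ≠ sqrt(a) + sqrt(b). In fact, sqrt(5 + 2) = sqrt(7) ≈ 2.6458, while sqrt(5) + sqrt(2) ≈ 3.6503.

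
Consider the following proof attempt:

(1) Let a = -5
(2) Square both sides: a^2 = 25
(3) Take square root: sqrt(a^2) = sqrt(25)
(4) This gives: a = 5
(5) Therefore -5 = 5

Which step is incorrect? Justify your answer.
Step 4: This gives: a = 5

Step 4 incorrectly states that sqrt(a^2) = a. The correct identity is sqrt(a^2) = |a|. Since a = -5 < 0, we have sqrt(a^2) = |-5| = 5, not a = -5.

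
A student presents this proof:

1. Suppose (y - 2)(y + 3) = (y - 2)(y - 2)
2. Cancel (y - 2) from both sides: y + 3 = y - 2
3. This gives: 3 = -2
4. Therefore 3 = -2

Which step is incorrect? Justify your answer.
Step 2: Cancel (y - 2) from both sides: y + 3 = y - 2

Step 2 cancels (y - 2) from both sides. This is only valid if (y - 2) ≠ 0, i.e., y ≠ 2. When y = 2, both sides equal zero regardless of the other factors. The correct approach requires considering y = 2 as a separate case.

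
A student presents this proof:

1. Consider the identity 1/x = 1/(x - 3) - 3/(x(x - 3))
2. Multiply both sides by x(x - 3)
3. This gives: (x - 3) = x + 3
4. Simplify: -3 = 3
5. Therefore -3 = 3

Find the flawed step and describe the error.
Step 3: This gives: (x - 3) = x + 3

Step 3 makes a sign error when clearing denominators. Multiplying -3/(x(x - 3)) by x(x - 3) gives -3, not +3. The correct result is (x - 3) = x - 3, which is trivially true, not (x - 3) = x + 3. (Step 1 is a valid identity: 1/(x - 3) - 3/(x(x - 3)) = (x - 3)/(x(x - 3)) = 1/x.)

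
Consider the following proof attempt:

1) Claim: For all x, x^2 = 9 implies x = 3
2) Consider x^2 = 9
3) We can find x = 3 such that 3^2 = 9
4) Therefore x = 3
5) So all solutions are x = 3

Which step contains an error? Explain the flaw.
Step 4: Therefore x = 3

Step 4 incorrectly concludes that x = 3 is the only solution. The proof shows that x = 3 is A solution (existence), but does not show it is the ONLY solution (uniqueness). In fact, x = -3 is also a solution since (-3)^2 = 9. Finding one solution doesn't prove there are no others.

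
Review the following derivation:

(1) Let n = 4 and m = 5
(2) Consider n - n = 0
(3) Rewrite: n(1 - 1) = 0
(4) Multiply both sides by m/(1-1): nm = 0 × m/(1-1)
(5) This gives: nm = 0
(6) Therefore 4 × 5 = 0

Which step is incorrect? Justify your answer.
Step 4: Multiply both sides by m/(1-1): nm = 0 × m/(1-1)

Step 4 multiplies both sides by m/(1-1). However, 1-1 = 0, so this is multiplication by m/0, which is undefined. We cannot multiply by an undefined expression.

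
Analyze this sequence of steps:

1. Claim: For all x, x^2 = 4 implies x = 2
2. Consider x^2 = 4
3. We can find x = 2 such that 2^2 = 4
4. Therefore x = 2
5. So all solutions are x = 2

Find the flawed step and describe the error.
Step 4: Therefore x = 2

Step 4 incorrectly concludes that x = 2 is the only solution. The proof shows that x = 2 is A solution (existence), but does not show it is the ONLY solution (uniqueness). In fact, x = -2 is also a solution since (-2)^2 = 4. Finding one solution doesn't prove there are no others.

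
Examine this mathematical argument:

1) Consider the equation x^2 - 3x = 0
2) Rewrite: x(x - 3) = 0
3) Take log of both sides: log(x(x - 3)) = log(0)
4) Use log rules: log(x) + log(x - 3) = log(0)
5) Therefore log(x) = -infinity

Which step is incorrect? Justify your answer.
Step 3: Take log of both sides: log(x(x - 3)) = log(0)

Step 3 takes the logarithm of both sides, resulting in log(0) on the right side. The logarithm is only defined for positive numbers; log(0) is undefined (approaches negative infinity). This operation is invalid.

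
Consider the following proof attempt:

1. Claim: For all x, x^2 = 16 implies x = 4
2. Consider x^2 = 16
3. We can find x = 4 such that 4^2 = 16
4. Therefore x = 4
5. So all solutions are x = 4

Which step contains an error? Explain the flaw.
Step 4: Therefore x = 4

Step 4 incorrectly concludes that x = 4 is the only solution. The proof shows that x = 4 is A solution (existence), but does not show it is the ONLY solution (uniqueness). In fact, x = -4 is also a solution since (-4)^2 = 16. Finding one solution doesn't prove there are no others.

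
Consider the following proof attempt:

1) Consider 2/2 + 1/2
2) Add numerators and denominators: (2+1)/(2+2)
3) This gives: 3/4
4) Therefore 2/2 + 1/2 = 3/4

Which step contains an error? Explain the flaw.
Step 2: Add numerators and denominators: (2+1)/(2+2)

Step 2 incorrectly adds fractions by separately adding numerators and denominators. This is wrong. The correct method requires a common denominator: 2/2 + 1/2 = (2×2 + 1×2)/(2×2) = 6/4 = 3/2. The method used gives 3/4, which is different.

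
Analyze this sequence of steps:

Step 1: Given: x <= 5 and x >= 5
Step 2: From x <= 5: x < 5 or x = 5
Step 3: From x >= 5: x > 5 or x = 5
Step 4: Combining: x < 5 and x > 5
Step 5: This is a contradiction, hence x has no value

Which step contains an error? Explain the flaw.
Step 4: Combining: x < 5 and x > 5

Step 4 incorrectly combines the conditions. From x <= 5 and x >= 5, the intersection is x = 5. The error treats the 'or' cases as 'and' requirements. The correct conclusion is that x = 5 is the unique solution, not that no solution exists.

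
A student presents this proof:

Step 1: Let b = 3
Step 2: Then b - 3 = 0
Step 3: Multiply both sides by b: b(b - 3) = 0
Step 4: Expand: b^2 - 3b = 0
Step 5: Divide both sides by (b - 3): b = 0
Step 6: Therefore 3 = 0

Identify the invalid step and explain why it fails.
Step 5: Divide both sides by (b - 3): b = 0

Step 5 divides both sides by (b - 3). However, since b = 3, we have (b - 3) = 0. Division by zero is undefined, making this step invalid.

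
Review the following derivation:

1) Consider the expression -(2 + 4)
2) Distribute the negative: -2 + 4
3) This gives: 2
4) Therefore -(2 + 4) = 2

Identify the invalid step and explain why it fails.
Step 2: Distribute the negative: -2 + 4

Step 2 incorrectly distributes the negative sign. The correct distribution is -(2 + 4) = -2 - 4 = -6. The negative must be applied to both terms, not just the first. The error treats -(2 + 4) as -2 + 4, which equals 2 instead of -6.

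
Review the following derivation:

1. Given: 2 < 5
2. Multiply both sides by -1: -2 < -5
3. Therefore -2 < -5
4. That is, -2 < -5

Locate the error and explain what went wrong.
Step 2: Multiply both sides by -1: -2 < -5

Step 2 multiplies both sides by -1 but fails to reverse the inequality sign. When multiplying (or dividing) an inequality by a negative number, the direction must be reversed. Since 2 < 5, we should get -2 > -5, i.e., -2 > -5.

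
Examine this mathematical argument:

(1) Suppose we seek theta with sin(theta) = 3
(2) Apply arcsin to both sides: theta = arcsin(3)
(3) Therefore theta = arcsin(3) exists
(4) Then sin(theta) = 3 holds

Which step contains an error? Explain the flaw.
Step 2: Apply arcsin to both sides: theta = arcsin(3)

Step 2 applies arcsin to 3. However, arcsin(x) is only defined for x in [-1, 1] because sin(theta) can only produce values in that range. Since |3| > 1, arcsin(3) is undefined. There is no angle whose sine equals 3.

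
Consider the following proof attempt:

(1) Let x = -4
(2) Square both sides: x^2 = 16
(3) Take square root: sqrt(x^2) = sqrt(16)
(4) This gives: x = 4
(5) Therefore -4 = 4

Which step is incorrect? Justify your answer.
Step 4: This gives: x = 4

Step 4 incorrectly states that sqrt(x^2) = x. The correct identity is sqrt(x^2) = |x|. Since x = -4 < 0, we have sqrt(x^2) = |-4| = 4, not x = -4.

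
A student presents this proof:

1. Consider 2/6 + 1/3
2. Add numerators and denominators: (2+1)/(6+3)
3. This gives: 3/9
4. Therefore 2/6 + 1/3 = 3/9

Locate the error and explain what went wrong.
Step 2: Add numerators and denominators: (2+1)/(6+3)

Step 2 incorrectly adds fractions by separately adding numerators and denominators. This is wrong. The correct method requires a common denominator: 2/6 + 1/3 = (2×3 + 1×6)/(6×3) = 12/18 = 2/3. The method used gives 3/9, which is different.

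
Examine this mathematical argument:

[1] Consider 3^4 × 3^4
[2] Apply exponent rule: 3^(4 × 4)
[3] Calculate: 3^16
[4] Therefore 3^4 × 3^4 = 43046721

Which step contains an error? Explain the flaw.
Step 2: Apply exponent rule: 3^(4 × 4)

Step 2 incorrectly states that a^b × a^c = a^(b×c). The correct rule is a^b × a^c = a^(b+c). The actual value is 3^4 × 3^4 = 3^8 = 6561, not 3^16 = 43046721.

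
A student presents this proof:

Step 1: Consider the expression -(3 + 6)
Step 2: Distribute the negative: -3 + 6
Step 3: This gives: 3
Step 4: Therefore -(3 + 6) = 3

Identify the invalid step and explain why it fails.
Step 2: Distribute the negative: -3 + 6

Step 2 incorrectly distributes the negative sign. The correct distribution is -(3 + 6) = -3 - 6 = -9. The negative must be applied to both terms, not just the first. The error treats -(3 + 6) as -3 + 6, which equals 3 instead of -9.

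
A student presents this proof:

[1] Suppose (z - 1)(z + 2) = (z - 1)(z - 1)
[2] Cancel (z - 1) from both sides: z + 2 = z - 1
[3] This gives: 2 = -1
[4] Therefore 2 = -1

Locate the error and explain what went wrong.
Step 2: Cancel (z - 1) from both sides: z + 2 = z - 1

Step 2 cancels (z - 1) from both sides. This is only valid if (z - 1) ≠ 0, i.e., z ≠ 1. When z = 1, both sides equal zero regardless of the other factors. The correct approach requires considering z = 1 as a separate case.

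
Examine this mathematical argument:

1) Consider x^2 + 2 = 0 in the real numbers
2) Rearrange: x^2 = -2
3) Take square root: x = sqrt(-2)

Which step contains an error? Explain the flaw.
Step 3: Take square root: x = sqrt(-2)

Step 3 takes the square root of -2, which is negative. In the real number system, the square root of a negative number is undefined. The equation x^2 + 2 = 0 has no real solutions. Square roots of negative numbers only exist in the complex numbers.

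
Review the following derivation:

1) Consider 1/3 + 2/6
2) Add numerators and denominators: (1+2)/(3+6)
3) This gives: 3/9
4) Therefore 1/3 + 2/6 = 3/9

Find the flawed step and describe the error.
Step 2: Add numerators and denominators: (1+2)/(3+6)

Step 2 incorrectly adds fractions by separately adding numerators and denominators. This is wrong. The correct method requires a common denominator: 1/3 + 2/6 = (1×6 + 2×3)/(3×6) = 12/18 = 2/3. The method used gives 3/9, which is different.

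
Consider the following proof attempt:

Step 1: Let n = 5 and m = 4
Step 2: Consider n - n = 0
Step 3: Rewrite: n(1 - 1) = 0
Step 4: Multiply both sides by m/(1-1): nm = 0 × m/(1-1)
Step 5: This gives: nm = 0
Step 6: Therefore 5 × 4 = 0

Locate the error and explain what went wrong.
Step 4: Multiply both sides by m/(1-1): nm = 0 × m/(1-1)

Step 4 multiplies both sides by m/(1-1). However, 1-1 = 0, so this is multiplication by m/0, which is undefined. We cannot multiply by an undefined expression.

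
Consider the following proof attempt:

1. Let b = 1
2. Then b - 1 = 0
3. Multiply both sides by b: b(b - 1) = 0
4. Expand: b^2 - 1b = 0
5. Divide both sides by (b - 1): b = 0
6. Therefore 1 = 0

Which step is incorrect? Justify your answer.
Step 5: Divide both sides by (b - 1): b = 0

Step 5 divides both sides by (b - 1). However, since b = 1, we have (b - 1) = 0. Division by zero is undefined, making this step invalid.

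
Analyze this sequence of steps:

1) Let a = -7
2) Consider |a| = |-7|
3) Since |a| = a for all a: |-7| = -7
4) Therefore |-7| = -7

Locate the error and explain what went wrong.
Step 3: Since |a| = a for all a: |-7| = -7

Step 3 incorrectly states that |a| = a for all a. The correct definition is |a| = a when a >= 0, and |a| = -a when a < 0. Since -7 < 0, we have |-7| = -(-7) = 7, not -7.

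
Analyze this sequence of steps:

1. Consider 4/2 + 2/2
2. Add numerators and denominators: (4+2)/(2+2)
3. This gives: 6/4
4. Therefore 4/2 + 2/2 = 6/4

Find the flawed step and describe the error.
Step 2: Add numerators and denominators: (4+2)/(2+2)

Step 2 incorrectly adds fractions by separately adding numerators and denominators. This is wrong. The correct method requires a common denominator: 4/2 + 2/2 = (4×2 + 2×2)/(2×2) = 12/4 = 3. The method used gives 6/4, which is different.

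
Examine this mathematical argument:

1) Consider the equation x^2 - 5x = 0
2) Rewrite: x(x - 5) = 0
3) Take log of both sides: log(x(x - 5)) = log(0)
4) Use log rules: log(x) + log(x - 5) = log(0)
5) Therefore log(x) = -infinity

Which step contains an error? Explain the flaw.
Step 3: Take log of both sides: log(x(x - 5)) = log(0)

Step 3 takes the logarithm of both sides, resulting in log(0) on the right side. The logarithm is only defined for positive numbers; log(0) is undefined (approaches negative infinity). This operation is invalid.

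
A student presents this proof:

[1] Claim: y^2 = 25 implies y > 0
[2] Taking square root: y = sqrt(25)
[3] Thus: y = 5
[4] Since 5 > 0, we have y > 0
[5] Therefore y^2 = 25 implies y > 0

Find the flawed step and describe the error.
Step 2: Taking square root: y = sqrt(25)

Step 2 takes the square root and assumes the positive root only. The equation y^2 = 25 actually has two solutions: y = 5 and y = -5. The proof silently assumes y > 0 without justification, then uses this assumption to conclude y > 0, which is circular. The counterexample y = -5 shows the claim is false.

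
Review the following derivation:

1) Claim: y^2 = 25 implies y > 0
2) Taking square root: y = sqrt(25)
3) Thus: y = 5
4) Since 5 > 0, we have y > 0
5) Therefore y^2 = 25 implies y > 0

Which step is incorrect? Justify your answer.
Step 2: Taking square root: y = sqrt(25)

Step 2 takes the square root and assumes the positive root only. The equation y^2 = 25 actually has two solutions: y = 5 and y = -5. The proof silently assumes y > 0 without justification, then uses this assumption to conclude y > 0, which is circular. The counterexample y = -5 shows the claim is false.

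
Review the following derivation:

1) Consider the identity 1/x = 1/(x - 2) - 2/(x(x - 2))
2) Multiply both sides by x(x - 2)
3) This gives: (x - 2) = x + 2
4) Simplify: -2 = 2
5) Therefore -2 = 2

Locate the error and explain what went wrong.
Step 3: This gives: (x - 2) = x + 2

Step 3 makes a sign error when clearing denominators. Multiplying -2/(x(x - 2)) by x(x - 2) gives -2, not +2. The correct result is (x - 2) = x - 2, which is trivially true, not (x - 2) = x + 2. (Step 1 is a valid identity: 1/(x - 2) - 2/(x(x - 2)) = (x - 2)/(x(x - 2)) = 1/x.)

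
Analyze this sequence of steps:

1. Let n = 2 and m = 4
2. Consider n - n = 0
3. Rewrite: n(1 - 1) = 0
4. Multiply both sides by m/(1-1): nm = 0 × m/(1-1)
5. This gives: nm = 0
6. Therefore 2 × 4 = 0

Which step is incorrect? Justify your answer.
Step 4: Multiply both sides by m/(1-1): nm = 0 × m/(1-1)

Step 4 multiplies both sides by m/(1-1). However, 1-1 = 0, so this is multiplication by m/0, which is undefined. We cannot multiply by an undefined expression.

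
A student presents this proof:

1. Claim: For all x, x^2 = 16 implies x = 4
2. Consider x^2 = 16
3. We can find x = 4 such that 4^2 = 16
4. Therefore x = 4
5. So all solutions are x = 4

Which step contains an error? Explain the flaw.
Step 4: Therefore x = 4

Step 4 incorrectly concludes that x = 4 is the only solution. The proof shows that x = 4 is A solution (existence), but does not show it is the ONLY solution (uniqueness). In fact, x = -4 is also a solution since (-4)^2 = 16. Finding one solution doesn't prove there are no others.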